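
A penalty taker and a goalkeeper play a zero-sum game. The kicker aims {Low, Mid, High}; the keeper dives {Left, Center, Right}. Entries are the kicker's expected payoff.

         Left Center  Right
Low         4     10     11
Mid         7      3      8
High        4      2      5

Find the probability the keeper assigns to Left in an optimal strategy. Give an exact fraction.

7/10

Row minima: Low → 4, Mid → 3, High → 2; maximin = 4.
Column maxima: Left → 7, Center → 10, Right → 11; minimax = 7.
4 ≠ 7, so there is no saddle point; optimal play is mixed.
High is strictly dominated by Mid, so the kicker never plays it.
Right is strictly dominated by Left (it gives the kicker strictly more in every row), so the keeper never plays it.
On the remaining 2×2 (Low, Mid vs Left, Center):
Let the kicker play Low with probability p. Expected payoff against Left: 4p + 7(1−p) = −3p + 7; against Center: 10p + 3(1−p) = 7p + 3.
Setting these equal: −3p + 7 = 7p + 3 ⇒ −10p = -4 ⇒ p = 2/5, and the value is (-3)·(2/5) + 7 = 29/5.
For the keeper: with q = P(Left), equating Low's and Mid's payoffs gives −6q + 10 = 4q + 3 ⇒ q = 7/10.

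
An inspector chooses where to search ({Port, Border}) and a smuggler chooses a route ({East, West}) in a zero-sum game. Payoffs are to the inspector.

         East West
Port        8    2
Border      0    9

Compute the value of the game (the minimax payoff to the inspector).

24/5

Row minima: Port → 2, Border → 0; maximin = 2.
Column maxima: East → 8, West → 9; minimax = 8.
2 ≠ 8, so there is no saddle point; optimal play is mixed.
Let the inspector play Port with probability p. Expected payoff against East: 8p + 0(1−p) = 8p; against West: 2p + 9(1−p) = −7p + 9.
Setting these equal: 8p = −7p + 9 ⇒ 15p = 9 ⇒ p = 3/5, and the value is (8)·(3/5) = 24/5.
For the smuggler: with q = P(East), equating Port's and Border's payoffs gives 6q + 2 = −9q + 9 ⇒ q = 7/15.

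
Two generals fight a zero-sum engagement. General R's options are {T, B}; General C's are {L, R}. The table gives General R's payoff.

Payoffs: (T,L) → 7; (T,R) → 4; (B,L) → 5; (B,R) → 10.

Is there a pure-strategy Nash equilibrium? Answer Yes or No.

Row minima: T → 4, B → 5; maximin = 5.
Column maxima: L → 7, R → 10; minimax = 7.
5 ≠ 7, so no pure-strategy equilibrium exists.

No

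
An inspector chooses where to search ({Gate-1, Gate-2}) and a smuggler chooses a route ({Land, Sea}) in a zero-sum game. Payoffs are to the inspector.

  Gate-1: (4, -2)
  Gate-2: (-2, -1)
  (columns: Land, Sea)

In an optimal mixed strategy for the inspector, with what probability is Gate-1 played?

1/7

Row minima: Gate-1 → -2, Gate-2 → -2; maximin = -2.
Column maxima: Land → 4, Sea → -1; minimax = -1.
-2 ≠ -1, so there is no saddle point; optimal play is mixed.
Let the inspector play Gate-1 with probability p. Expected payoff against Land: 4p + (-2)(1−p) = 6p − 2; against Sea: (-2)p + (-1)(1−p) = −p − 1.
Setting these equal: 6p − 2 = −p − 1 ⇒ 7p = 1 ⇒ p = 1/7, and the value is (6)·(1/7) − 2 = -8/7.
For the smuggler: with q = P(Land), equating Gate-1's and Gate-2's payoffs gives 6q − 2 = −q − 1 ⇒ q = 1/7.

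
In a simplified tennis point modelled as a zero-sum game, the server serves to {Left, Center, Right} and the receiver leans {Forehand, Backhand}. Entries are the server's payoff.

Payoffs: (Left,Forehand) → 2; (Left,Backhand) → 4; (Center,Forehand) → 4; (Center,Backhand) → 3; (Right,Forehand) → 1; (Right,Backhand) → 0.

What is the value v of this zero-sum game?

10/3

Row minima: Left → 2, Center → 3, Right → 0; maximin = 3.
Column maxima: Forehand → 4, Backhand → 4; minimax = 4.
3 ≠ 4, so there is no saddle point; optimal play is mixed.
Right is strictly dominated by Left, so the server never plays it.
On the remaining 2×2 (Left, Center vs Forehand, Backhand):
Let the server play Left with probability p. Expected payoff against Forehand: 2p + 4(1−p) = −2p + 4; against Backhand: 4p + 3(1−p) = p + 3.
Setting these equal: −2p + 4 = p + 3 ⇒ −3p = -1 ⇒ p = 1/3, and the value is (-2)·(1/3) + 4 = 10/3.
For the receiver: with q = P(Forehand), equating Left's and Center's payoffs gives −2q + 4 = q + 3 ⇒ q = 1/3.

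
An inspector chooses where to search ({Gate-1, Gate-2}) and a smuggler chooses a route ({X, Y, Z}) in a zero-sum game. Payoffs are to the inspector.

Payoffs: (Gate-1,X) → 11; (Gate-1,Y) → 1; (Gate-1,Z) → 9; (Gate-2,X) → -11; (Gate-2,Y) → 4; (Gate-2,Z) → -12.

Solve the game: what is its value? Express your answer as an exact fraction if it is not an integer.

2

Row minima: Gate-1 → 1, Gate-2 → -12; maximin = 1.
Column maxima: X → 11, Y → 4, Z → 9; minimax = 4.
1 ≠ 4, so there is no saddle point; optimal play is mixed.
X is strictly dominated by Z (it gives the inspector strictly more in every row), so the smuggler never plays it.
On the remaining 2×2 (Gate-1, Gate-2 vs Y, Z):
Let the inspector play Gate-1 with probability p. Expected payoff against Y: 1p + 4(1−p) = −3p + 4; against Z: 9p + (-12)(1−p) = 21p − 12.
Setting these equal: −3p + 4 = 21p − 12 ⇒ −24p = -16 ⇒ p = 2/3, and the value is (-3)·(2/3) + 4 = 2.
For the smuggler: with q = P(Y), equating Gate-1's and Gate-2's payoffs gives −8q + 9 = 16q − 12 ⇒ q = 7/8.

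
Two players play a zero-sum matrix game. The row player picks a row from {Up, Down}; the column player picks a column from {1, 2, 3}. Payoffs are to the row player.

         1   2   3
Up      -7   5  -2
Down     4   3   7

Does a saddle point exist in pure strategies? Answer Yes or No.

No

Row minima: Up → -7, Down → 3; maximin = 3.
Column maxima: 1 → 4, 2 → 5, 3 → 7; minimax = 4.
3 ≠ 4, so no pure-strategy equilibrium exists.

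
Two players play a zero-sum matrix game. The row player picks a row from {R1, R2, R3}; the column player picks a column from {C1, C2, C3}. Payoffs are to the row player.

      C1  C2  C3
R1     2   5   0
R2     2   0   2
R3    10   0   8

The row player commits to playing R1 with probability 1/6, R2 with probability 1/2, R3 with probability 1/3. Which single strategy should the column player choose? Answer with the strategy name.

If the column player plays C1, the row player's expected payoff is (1/6)·2 + (1/2)·2 + (1/3)·10 = 14/3.
If the column player plays C2, the row player's expected payoff is (1/6)·5 + (1/2)·0 + (1/3)·0 = 5/6.
If the column player plays C3, the row player's expected payoff is (1/6)·0 + (1/2)·2 + (1/3)·8 = 11/3.
The column player minimizes the row player's payoff; the smallest is 5/6, so the best response is C2.

C2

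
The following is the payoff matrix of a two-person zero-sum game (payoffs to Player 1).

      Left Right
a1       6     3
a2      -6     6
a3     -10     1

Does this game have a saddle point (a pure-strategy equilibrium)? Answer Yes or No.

No

Row minima: a1 → 3, a2 → -6, a3 → -10; maximin = 3.
Column maxima: Left → 6, Right → 6; minimax = 6.
3 ≠ 6, so no pure-strategy equilibrium exists.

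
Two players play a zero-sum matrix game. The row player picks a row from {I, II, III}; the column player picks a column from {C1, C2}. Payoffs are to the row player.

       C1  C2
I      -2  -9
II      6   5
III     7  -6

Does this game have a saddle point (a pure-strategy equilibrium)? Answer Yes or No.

Row minima: I → -9, II → 5, III → -6; maximin = 5.
Column maxima: C1 → 7, C2 → 5; minimax = 5.
maximin = minimax = 5, so a saddle point exists.

Yes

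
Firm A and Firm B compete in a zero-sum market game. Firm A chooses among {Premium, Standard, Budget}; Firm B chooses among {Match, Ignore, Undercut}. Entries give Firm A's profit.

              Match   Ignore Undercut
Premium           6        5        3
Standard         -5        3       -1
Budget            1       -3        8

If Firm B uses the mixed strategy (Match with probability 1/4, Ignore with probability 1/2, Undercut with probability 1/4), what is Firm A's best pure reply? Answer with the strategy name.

Expected payoff of Premium: (1/4)·6 + (1/2)·5 + (1/4)·3 = 19/4.
Expected payoff of Standard: (1/4)·(-5) + (1/2)·3 + (1/4)·(-1) = 0.
Expected payoff of Budget: (1/4)·1 + (1/2)·(-3) + (1/4)·8 = 3/4.
The largest is 19/4, so Firm A's best response is Premium.

Premium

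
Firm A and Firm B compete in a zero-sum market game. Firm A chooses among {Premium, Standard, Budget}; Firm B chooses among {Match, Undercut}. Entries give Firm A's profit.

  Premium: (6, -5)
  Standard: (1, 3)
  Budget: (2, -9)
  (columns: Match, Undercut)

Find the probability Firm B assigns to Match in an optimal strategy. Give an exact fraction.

8/13

Row minima: Premium → -5, Standard → 1, Budget → -9; maximin = 1.
Column maxima: Match → 6, Undercut → 3; minimax = 3.
1 ≠ 3, so there is no saddle point; optimal play is mixed.
Budget is strictly dominated by Premium, so Firm A never plays it.
On the remaining 2×2 (Premium, Standard vs Match, Undercut):
Let Firm A play Premium with probability p. Expected payoff against Match: 6p + 1(1−p) = 5p + 1; against Undercut: (-5)p + 3(1−p) = −8p + 3.
Setting these equal: 5p + 1 = −8p + 3 ⇒ 13p = 2 ⇒ p = 2/13, and the value is (5)·(2/13) + 1 = 23/13.
For Firm B: with q = P(Match), equating Premium's and Standard's payoffs gives 11q − 5 = −2q + 3 ⇒ q = 8/13.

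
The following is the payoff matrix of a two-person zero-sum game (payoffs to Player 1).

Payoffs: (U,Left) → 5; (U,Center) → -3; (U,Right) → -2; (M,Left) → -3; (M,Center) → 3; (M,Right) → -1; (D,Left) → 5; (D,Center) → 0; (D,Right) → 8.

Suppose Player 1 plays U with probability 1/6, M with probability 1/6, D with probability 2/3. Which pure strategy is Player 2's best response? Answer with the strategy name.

If Player 2 plays Left, Player 1's expected payoff is (1/6)·5 + (1/6)·(-3) + (2/3)·5 = 11/3.
If Player 2 plays Center, Player 1's expected payoff is (1/6)·(-3) + (1/6)·3 + (2/3)·0 = 0.
If Player 2 plays Right, Player 1's expected payoff is (1/6)·(-2) + (1/6)·(-1) + (2/3)·8 = 29/6.
Player 2 minimizes Player 1's payoff; the smallest is 0, so the best response is Center.

Center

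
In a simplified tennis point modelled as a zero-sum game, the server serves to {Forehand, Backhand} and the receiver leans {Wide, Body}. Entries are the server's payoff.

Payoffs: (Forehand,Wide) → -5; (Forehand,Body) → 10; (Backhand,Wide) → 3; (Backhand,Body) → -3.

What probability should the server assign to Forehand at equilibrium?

2/7

Row minima: Forehand → -5, Backhand → -3; maximin = -3.
Column maxima: Wide → 3, Body → 10; minimax = 3.
-3 ≠ 3, so there is no saddle point; optimal play is mixed.
Let the server play Forehand with probability p. Expected payoff against Wide: (-5)p + 3(1−p) = −8p + 3; against Body: 10p + (-3)(1−p) = 13p − 3.
Setting these equal: −8p + 3 = 13p − 3 ⇒ −21p = -6 ⇒ p = 2/7, and the value is (-8)·(2/7) + 3 = 5/7.
For the receiver: with q = P(Wide), equating Forehand's and Backhand's payoffs gives −15q + 10 = 6q − 3 ⇒ q = 13/21.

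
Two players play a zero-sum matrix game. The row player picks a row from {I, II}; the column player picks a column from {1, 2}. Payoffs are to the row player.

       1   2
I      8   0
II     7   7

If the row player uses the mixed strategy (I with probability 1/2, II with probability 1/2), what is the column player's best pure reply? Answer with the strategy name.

2

If the column player plays 1, the row player's expected payoff is (1/2)·8 + (1/2)·7 = 15/2.
If the column player plays 2, the row player's expected payoff is (1/2)·0 + (1/2)·7 = 7/2.
The column player minimizes the row player's payoff; the smallest is 7/2, so the best response is 2.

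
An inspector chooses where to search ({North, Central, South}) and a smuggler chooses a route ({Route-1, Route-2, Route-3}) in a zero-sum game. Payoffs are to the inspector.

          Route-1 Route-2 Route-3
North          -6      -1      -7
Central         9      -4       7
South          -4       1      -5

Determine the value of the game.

Row minima: North → -7, Central → -4, South → -5; maximin = -4.
Column maxima: Route-1 → 9, Route-2 → 1, Route-3 → 7; minimax = 1.
-4 ≠ 1, so there is no saddle point; optimal play is mixed.
North is strictly dominated by South, so the inspector never plays it.
Route-1 is strictly dominated by Route-3 (it gives the inspector strictly more in every row), so the smuggler never plays it.
On the remaining 2×2 (Central, South vs Route-2, Route-3):
Let the inspector play Central with probability p. Expected payoff against Route-2: (-4)p + 1(1−p) = −5p + 1; against Route-3: 7p + (-5)(1−p) = 12p − 5.
Setting these equal: −5p + 1 = 12p − 5 ⇒ −17p = -6 ⇒ p = 6/17, and the value is (-5)·(6/17) + 1 = -13/17.
For the smuggler: with q = P(Route-2), equating Central's and South's payoffs gives −11q + 7 = 6q − 5 ⇒ q = 12/17.

-13/17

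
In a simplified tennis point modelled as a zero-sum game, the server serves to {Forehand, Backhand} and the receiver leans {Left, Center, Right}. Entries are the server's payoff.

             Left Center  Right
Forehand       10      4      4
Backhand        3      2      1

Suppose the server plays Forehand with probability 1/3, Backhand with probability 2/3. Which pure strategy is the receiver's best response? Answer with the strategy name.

Right

If the receiver plays Left, the server's expected payoff is (1/3)·10 + (2/3)·3 = 16/3.
If the receiver plays Center, the server's expected payoff is (1/3)·4 + (2/3)·2 = 8/3.
If the receiver plays Right, the server's expected payoff is (1/3)·4 + (2/3)·1 = 2.
The receiver minimizes the server's payoff; the smallest is 2, so the best response is Right.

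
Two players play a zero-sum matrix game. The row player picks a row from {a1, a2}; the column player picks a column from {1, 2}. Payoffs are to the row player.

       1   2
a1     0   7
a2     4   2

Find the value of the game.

28/9

Row minima: a1 → 0, a2 → 2; maximin = 2.
Column maxima: 1 → 4, 2 → 7; minimax = 4.
2 ≠ 4, so there is no saddle point; optimal play is mixed.
Let the row player play a1 with probability p. Expected payoff against 1: 0p + 4(1−p) = −4p + 4; against 2: 7p + 2(1−p) = 5p + 2.
Setting these equal: −4p + 4 = 5p + 2 ⇒ −9p = -2 ⇒ p = 2/9, and the value is (-4)·(2/9) + 4 = 28/9.
For the column player: with q = P(1), equating a1's and a2's payoffs gives −7q + 7 = 2q + 2 ⇒ q = 5/9.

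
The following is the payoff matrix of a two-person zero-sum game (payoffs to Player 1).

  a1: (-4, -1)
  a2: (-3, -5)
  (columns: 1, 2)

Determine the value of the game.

Row minima: a1 → -4, a2 → -5; maximin = -4.
Column maxima: 1 → -3, 2 → -1; minimax = -3.
-4 ≠ -3, so there is no saddle point; optimal play is mixed.
Let Player 1 play a1 with probability p. Expected payoff against 1: (-4)p + (-3)(1−p) = −p − 3; against 2: (-1)p + (-5)(1−p) = 4p − 5.
Setting these equal: −p − 3 = 4p − 5 ⇒ −5p = -2 ⇒ p = 2/5, and the value is (-1)·(2/5) − 3 = -17/5.
For Player 2: with q = P(1), equating a1's and a2's payoffs gives −3q − 1 = 2q − 5 ⇒ q = 4/5.

-17/5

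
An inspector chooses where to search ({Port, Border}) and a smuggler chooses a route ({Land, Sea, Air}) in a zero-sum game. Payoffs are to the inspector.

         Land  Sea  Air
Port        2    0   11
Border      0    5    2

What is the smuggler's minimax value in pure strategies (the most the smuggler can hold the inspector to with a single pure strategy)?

Column maxima: Land → 2, Sea → 5, Air → 11.
The smallest of these is 2.

2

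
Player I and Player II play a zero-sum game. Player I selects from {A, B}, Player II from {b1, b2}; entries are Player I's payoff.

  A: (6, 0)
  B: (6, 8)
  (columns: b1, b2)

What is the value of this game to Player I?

6

Row minima: A → 0, B → 6; maximin = 6.
Column maxima: b1 → 6, b2 → 8; minimax = 6.
Since maximin = minimax = 6, there is a saddle point and the value is 6.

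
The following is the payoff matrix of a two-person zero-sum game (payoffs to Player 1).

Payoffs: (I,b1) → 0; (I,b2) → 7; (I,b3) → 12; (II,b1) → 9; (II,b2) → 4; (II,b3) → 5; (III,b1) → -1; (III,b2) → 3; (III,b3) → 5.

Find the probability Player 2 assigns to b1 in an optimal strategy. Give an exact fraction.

Row minima: I → 0, II → 4, III → -1; maximin = 4.
Column maxima: b1 → 9, b2 → 7, b3 → 12; minimax = 7.
4 ≠ 7, so there is no saddle point; optimal play is mixed.
III is strictly dominated by I, so Player 1 never plays it.
b3 is strictly dominated by b2 (it gives Player 1 strictly more in every row), so Player 2 never plays it.
On the remaining 2×2 (I, II vs b1, b2):
Let Player 1 play I with probability p. Expected payoff against b1: 0p + 9(1−p) = −9p + 9; against b2: 7p + 4(1−p) = 3p + 4.
Setting these equal: −9p + 9 = 3p + 4 ⇒ −12p = -5 ⇒ p = 5/12, and the value is (-9)·(5/12) + 9 = 21/4.
For Player 2: with q = P(b1), equating I's and II's payoffs gives −7q + 7 = 5q + 4 ⇒ q = 1/4.

1/4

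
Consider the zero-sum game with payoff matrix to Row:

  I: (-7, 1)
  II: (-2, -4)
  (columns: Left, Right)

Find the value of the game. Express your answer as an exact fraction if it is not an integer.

-3

Row minima: I → -7, II → -4; maximin = -4.
Column maxima: Left → -2, Right → 1; minimax = -2.
-4 ≠ -2, so there is no saddle point; optimal play is mixed.
Let Row play I with probability p. Expected payoff against Left: (-7)p + (-2)(1−p) = −5p − 2; against Right: 1p + (-4)(1−p) = 5p − 4.
Setting these equal: −5p − 2 = 5p − 4 ⇒ −10p = -2 ⇒ p = 1/5, and the value is (-5)·(1/5) − 2 = -3.
For Column: with q = P(Left), equating I's and II's payoffs gives −8q + 1 = 2q − 4 ⇒ q = 1/2.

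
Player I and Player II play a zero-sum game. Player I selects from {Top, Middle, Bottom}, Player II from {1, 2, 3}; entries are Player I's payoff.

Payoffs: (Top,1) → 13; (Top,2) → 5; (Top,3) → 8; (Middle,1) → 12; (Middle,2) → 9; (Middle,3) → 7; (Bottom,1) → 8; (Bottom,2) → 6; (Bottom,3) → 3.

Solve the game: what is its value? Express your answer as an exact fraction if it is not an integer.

Row minima: Top → 5, Middle → 7, Bottom → 3; maximin = 7.
Column maxima: 1 → 13, 2 → 9, 3 → 8; minimax = 8.
7 ≠ 8, so there is no saddle point; optimal play is mixed.
Bottom is strictly dominated by Middle, so Player I never plays it.
1 is strictly dominated by 2 (it gives Player I strictly more in every row), so Player II never plays it.
On the remaining 2×2 (Top, Middle vs 2, 3):
Let Player I play Top with probability p. Expected payoff against 2: 5p + 9(1−p) = −4p + 9; against 3: 8p + 7(1−p) = p + 7.
Setting these equal: −4p + 9 = p + 7 ⇒ −5p = -2 ⇒ p = 2/5, and the value is (-4)·(2/5) + 9 = 37/5.
For Player II: with q = P(2), equating Top's and Middle's payoffs gives −3q + 8 = 2q + 7 ⇒ q = 1/5.

37/5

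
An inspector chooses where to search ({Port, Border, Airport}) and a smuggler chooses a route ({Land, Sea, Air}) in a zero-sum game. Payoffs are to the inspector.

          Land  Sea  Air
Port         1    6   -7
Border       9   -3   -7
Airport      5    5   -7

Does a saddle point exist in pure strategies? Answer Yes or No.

Row minima: Port → -7, Border → -7, Airport → -7; maximin = -7.
Column maxima: Land → 9, Sea → 6, Air → -7; minimax = -7.
maximin = minimax = -7, so a saddle point exists.

Yes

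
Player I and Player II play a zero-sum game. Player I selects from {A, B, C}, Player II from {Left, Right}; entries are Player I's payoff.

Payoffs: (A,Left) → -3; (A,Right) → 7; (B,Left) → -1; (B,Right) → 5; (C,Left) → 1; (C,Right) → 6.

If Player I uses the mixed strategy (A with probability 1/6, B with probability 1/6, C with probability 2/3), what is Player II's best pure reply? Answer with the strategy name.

Left

If Player II plays Left, Player I's expected payoff is (1/6)·(-3) + (1/6)·(-1) + (2/3)·1 = 0.
If Player II plays Right, Player I's expected payoff is (1/6)·7 + (1/6)·5 + (2/3)·6 = 6.
Player II minimizes Player I's payoff; the smallest is 0, so the best response is Left.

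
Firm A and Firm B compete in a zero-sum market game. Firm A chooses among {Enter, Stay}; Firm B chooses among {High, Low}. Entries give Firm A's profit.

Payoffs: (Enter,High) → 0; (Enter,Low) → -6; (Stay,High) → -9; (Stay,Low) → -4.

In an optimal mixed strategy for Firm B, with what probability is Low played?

9/11

Row minima: Enter → -6, Stay → -9; maximin = -6.
Column maxima: High → 0, Low → -4; minimax = -4.
-6 ≠ -4, so there is no saddle point; optimal play is mixed.
Let Firm A play Enter with probability p. Expected payoff against High: 0p + (-9)(1−p) = 9p − 9; against Low: (-6)p + (-4)(1−p) = −2p − 4.
Setting these equal: 9p − 9 = −2p − 4 ⇒ 11p = 5 ⇒ p = 5/11, and the value is (9)·(5/11) − 9 = -54/11.
For Firm B: with q = P(High), equating Enter's and Stay's payoffs gives 6q − 6 = −5q − 4 ⇒ q = 2/11.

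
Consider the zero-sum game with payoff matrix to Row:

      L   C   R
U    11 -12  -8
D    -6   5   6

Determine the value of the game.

-1/2

Row minima: U → -12, D → -6; maximin = -6.
Column maxima: L → 11, C → 5, R → 6; minimax = 5.
-6 ≠ 5, so there is no saddle point; optimal play is mixed.
R is strictly dominated by C (it gives Row strictly more in every row), so Column never plays it.
On the remaining 2×2 (U, D vs L, C):
Let Row play U with probability p. Expected payoff against L: 11p + (-6)(1−p) = 17p − 6; against C: (-12)p + 5(1−p) = −17p + 5.
Setting these equal: 17p − 6 = −17p + 5 ⇒ 34p = 11 ⇒ p = 11/34, and the value is (17)·(11/34) − 6 = -1/2.
For Column: with q = P(L), equating U's and D's payoffs gives 23q − 12 = −11q + 5 ⇒ q = 1/2.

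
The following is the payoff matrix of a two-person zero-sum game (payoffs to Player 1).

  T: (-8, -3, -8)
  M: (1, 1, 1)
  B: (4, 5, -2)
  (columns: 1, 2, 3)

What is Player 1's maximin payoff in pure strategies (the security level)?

Row minima: T → -8, M → 1, B → -2.
The best of these is 1.

1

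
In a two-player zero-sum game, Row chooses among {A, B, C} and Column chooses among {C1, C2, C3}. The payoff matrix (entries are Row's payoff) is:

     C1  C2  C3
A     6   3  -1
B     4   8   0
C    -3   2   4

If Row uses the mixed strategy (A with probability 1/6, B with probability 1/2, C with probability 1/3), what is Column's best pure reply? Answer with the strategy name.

C3

If Column plays C1, Row's expected payoff is (1/6)·6 + (1/2)·4 + (1/3)·(-3) = 2.
If Column plays C2, Row's expected payoff is (1/6)·3 + (1/2)·8 + (1/3)·2 = 31/6.
If Column plays C3, Row's expected payoff is (1/6)·(-1) + (1/2)·0 + (1/3)·4 = 7/6.
Column minimizes Row's payoff; the smallest is 7/6, so the best response is C3.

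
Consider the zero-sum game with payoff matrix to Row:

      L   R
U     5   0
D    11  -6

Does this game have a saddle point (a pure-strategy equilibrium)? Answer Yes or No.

Row minima: U → 0, D → -6; maximin = 0.
Column maxima: L → 11, R → 0; minimax = 0.
maximin = minimax = 0, so a saddle point exists.

Yes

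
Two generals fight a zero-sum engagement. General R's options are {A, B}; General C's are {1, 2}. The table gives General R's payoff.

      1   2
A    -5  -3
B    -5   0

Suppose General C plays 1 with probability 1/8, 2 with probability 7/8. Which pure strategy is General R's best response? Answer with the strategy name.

Expected payoff of A: (1/8)·(-5) + (7/8)·(-3) = -13/4.
Expected payoff of B: (1/8)·(-5) + (7/8)·0 = -5/8.
The largest is -5/8, so General R's best response is B.

B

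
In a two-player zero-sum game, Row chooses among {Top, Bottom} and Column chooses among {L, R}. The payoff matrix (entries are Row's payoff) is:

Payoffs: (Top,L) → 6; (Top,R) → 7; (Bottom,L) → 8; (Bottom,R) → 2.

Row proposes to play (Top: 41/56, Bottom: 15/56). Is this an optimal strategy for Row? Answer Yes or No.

No

Against L this mix gives (41/56)·6 + (15/56)·8 = 183/28.
Against R this mix gives (41/56)·7 + (15/56)·2 = 317/56.
Column will play R, holding Row to 317/56. Shifting weight toward the row that does better against R would raise this floor (the equalizing mix achieves 44/7 against both R and L), so the proposed strategy is not optimal.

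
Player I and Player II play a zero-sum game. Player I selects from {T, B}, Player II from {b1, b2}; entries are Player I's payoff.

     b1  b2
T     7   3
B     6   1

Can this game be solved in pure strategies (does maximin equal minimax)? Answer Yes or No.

Yes

Row minima: T → 3, B → 1; maximin = 3.
Column maxima: b1 → 7, b2 → 3; minimax = 3.
maximin = minimax = 3, so a saddle point exists.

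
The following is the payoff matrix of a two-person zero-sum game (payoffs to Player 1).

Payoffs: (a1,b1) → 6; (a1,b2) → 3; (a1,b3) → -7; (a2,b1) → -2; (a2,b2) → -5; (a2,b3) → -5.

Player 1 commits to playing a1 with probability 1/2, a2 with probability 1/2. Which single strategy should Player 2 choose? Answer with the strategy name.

If Player 2 plays b1, Player 1's expected payoff is (1/2)·6 + (1/2)·(-2) = 2.
If Player 2 plays b2, Player 1's expected payoff is (1/2)·3 + (1/2)·(-5) = -1.
If Player 2 plays b3, Player 1's expected payoff is (1/2)·(-7) + (1/2)·(-5) = -6.
Player 2 minimizes Player 1's payoff; the smallest is -6, so the best response is b3.

b3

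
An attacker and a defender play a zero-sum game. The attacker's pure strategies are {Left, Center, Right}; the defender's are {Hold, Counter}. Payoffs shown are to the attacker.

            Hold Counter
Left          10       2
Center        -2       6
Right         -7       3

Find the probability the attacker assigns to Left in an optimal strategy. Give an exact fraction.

1/2

Row minima: Left → 2, Center → -2, Right → -7; maximin = 2.
Column maxima: Hold → 10, Counter → 6; minimax = 6.
2 ≠ 6, so there is no saddle point; optimal play is mixed.
Right is strictly dominated by Center, so the attacker never plays it.
On the remaining 2×2 (Left, Center vs Hold, Counter):
Let the attacker play Left with probability p. Expected payoff against Hold: 10p + (-2)(1−p) = 12p − 2; against Counter: 2p + 6(1−p) = −4p + 6.
Setting these equal: 12p − 2 = −4p + 6 ⇒ 16p = 8 ⇒ p = 1/2, and the value is (12)·(1/2) − 2 = 4.
For the defender: with q = P(Hold), equating Left's and Center's payoffs gives 8q + 2 = −8q + 6 ⇒ q = 1/4.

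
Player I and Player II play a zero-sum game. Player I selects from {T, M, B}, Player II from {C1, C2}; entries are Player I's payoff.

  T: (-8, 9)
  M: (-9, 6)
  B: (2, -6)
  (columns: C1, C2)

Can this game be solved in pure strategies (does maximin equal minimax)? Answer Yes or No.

No

Row minima: T → -8, M → -9, B → -6; maximin = -6.
Column maxima: C1 → 2, C2 → 9; minimax = 2.
-6 ≠ 2, so no pure-strategy equilibrium exists.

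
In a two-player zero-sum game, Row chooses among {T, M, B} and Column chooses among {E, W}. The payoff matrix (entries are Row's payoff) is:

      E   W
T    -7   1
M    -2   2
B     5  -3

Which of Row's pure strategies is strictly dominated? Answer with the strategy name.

M gives a strictly higher payoff than T against every column: -2 > -7, 2 > 1.
So T is strictly dominated and Row never plays it.

T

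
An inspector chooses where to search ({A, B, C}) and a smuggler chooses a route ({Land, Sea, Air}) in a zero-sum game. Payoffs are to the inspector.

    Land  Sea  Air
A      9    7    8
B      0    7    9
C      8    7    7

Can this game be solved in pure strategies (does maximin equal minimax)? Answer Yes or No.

Row minima: A → 7, B → 0, C → 7; maximin = 7.
Column maxima: Land → 9, Sea → 7, Air → 9; minimax = 7.
maximin = minimax = 7, so a saddle point exists.

Yes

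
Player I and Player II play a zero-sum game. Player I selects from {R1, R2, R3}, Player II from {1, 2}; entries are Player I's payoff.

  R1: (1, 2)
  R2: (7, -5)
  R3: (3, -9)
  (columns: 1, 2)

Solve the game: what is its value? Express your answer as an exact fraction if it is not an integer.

19/13

Row minima: R1 → 1, R2 → -5, R3 → -9; maximin = 1.
Column maxima: 1 → 7, 2 → 2; minimax = 2.
1 ≠ 2, so there is no saddle point; optimal play is mixed.
R3 is strictly dominated by R2, so Player I never plays it.
On the remaining 2×2 (R1, R2 vs 1, 2):
Let Player I play R1 with probability p. Expected payoff against 1: 1p + 7(1−p) = −6p + 7; against 2: 2p + (-5)(1−p) = 7p − 5.
Setting these equal: −6p + 7 = 7p − 5 ⇒ −13p = -12 ⇒ p = 12/13, and the value is (-6)·(12/13) + 7 = 19/13.
For Player II: with q = P(1), equating R1's and R2's payoffs gives −q + 2 = 12q − 5 ⇒ q = 7/13.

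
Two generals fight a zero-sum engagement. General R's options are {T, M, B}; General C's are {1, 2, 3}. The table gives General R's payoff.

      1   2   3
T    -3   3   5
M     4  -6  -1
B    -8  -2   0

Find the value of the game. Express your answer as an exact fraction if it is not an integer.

-3/8

Row minima: T → -3, M → -6, B → -8; maximin = -3.
Column maxima: 1 → 4, 2 → 3, 3 → 5; minimax = 3.
-3 ≠ 3, so there is no saddle point; optimal play is mixed.
B is strictly dominated by T, so General R never plays it.
3 is strictly dominated by 2 (it gives General R strictly more in every row), so General C never plays it.
On the remaining 2×2 (T, M vs 1, 2):
Let General R play T with probability p. Expected payoff against 1: (-3)p + 4(1−p) = −7p + 4; against 2: 3p + (-6)(1−p) = 9p − 6.
Setting these equal: −7p + 4 = 9p − 6 ⇒ −16p = -10 ⇒ p = 5/8, and the value is (-7)·(5/8) + 4 = -3/8.
For General C: with q = P(1), equating T's and M's payoffs gives −6q + 3 = 10q − 6 ⇒ q = 9/16.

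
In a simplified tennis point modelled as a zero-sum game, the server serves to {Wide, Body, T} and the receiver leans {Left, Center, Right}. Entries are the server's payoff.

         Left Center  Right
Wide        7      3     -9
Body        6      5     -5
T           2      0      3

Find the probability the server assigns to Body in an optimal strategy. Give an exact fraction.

Row minima: Wide → -9, Body → -5, T → 0; maximin = 0.
Column maxima: Left → 7, Center → 5, Right → 3; minimax = 3.
0 ≠ 3, so there is no saddle point; optimal play is mixed.
Left is strictly dominated by Center (it gives the server strictly more in every row), so the receiver never plays it.
With Left eliminated, Wide is strictly dominated by Body (Body gives the server strictly more in every remaining column), so the server never plays it.
On the remaining 2×2 (Body, T vs Center, Right):
Let the server play Body with probability p. Expected payoff against Center: 5p + 0(1−p) = 5p; against Right: (-5)p + 3(1−p) = −8p + 3.
Setting these equal: 5p = −8p + 3 ⇒ 13p = 3 ⇒ p = 3/13, and the value is (5)·(3/13) = 15/13.
For the receiver: with q = P(Center), equating Body's and T's payoffs gives 10q − 5 = −3q + 3 ⇒ q = 8/13.

3/13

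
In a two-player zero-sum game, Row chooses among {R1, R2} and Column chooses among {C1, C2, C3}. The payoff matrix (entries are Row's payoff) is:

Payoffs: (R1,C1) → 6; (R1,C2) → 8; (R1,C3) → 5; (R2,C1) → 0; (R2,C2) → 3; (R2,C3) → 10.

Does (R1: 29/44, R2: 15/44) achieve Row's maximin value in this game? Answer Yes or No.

Against C1 this mix gives (29/44)·6 + (15/44)·0 = 87/22.
Against C2 this mix gives (29/44)·8 + (15/44)·3 = 277/44.
Against C3 this mix gives (29/44)·5 + (15/44)·10 = 295/44.
Column will play C1, holding Row to 87/22. Shifting weight toward the row that does better against C1 would raise this floor (the equalizing mix achieves 60/11 against both C1 and C3), so the proposed strategy is not optimal.

No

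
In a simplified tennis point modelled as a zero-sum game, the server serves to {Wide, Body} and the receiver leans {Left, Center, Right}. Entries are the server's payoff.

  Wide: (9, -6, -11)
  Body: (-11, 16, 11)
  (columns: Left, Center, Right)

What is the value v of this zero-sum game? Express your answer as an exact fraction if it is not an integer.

Row minima: Wide → -11, Body → -11; maximin = -11.
Column maxima: Left → 9, Center → 16, Right → 11; minimax = 9.
-11 ≠ 9, so there is no saddle point; optimal play is mixed.
Center is strictly dominated by Right (it gives the server strictly more in every row), so the receiver never plays it.
On the remaining 2×2 (Wide, Body vs Left, Right):
Let the server play Wide with probability p. Expected payoff against Left: 9p + (-11)(1−p) = 20p − 11; against Right: (-11)p + 11(1−p) = −22p + 11.
Setting these equal: 20p − 11 = −22p + 11 ⇒ 42p = 22 ⇒ p = 11/21, and the value is (20)·(11/21) − 11 = -11/21.
For the receiver: with q = P(Left), equating Wide's and Body's payoffs gives 20q − 11 = −22q + 11 ⇒ q = 11/21.

-11/21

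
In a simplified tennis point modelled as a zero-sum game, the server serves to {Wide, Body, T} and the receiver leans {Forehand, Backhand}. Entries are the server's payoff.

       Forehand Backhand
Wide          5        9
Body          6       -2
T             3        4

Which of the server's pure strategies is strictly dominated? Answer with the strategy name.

T

Wide gives a strictly higher payoff than T against every column: 5 > 3, 9 > 4.
So T is strictly dominated and the server never plays it.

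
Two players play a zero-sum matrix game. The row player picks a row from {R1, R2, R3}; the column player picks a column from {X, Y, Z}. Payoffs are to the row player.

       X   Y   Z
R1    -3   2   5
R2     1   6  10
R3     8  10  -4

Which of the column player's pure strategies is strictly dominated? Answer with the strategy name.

Y

X holds the row player's payoff strictly below Y in every row: -3 < 2, 1 < 6, 8 < 10.
So Y is strictly dominated for the column player.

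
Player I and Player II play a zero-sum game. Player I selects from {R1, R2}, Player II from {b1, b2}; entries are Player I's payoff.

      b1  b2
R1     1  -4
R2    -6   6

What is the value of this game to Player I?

Row minima: R1 → -4, R2 → -6; maximin = -4.
Column maxima: b1 → 1, b2 → 6; minimax = 1.
-4 ≠ 1, so there is no saddle point; optimal play is mixed.
Let Player I play R1 with probability p. Expected payoff against b1: 1p + (-6)(1−p) = 7p − 6; against b2: (-4)p + 6(1−p) = −10p + 6.
Setting these equal: 7p − 6 = −10p + 6 ⇒ 17p = 12 ⇒ p = 12/17, and the value is (7)·(12/17) − 6 = -18/17.
For Player II: with q = P(b1), equating R1's and R2's payoffs gives 5q − 4 = −12q + 6 ⇒ q = 10/17.

-18/17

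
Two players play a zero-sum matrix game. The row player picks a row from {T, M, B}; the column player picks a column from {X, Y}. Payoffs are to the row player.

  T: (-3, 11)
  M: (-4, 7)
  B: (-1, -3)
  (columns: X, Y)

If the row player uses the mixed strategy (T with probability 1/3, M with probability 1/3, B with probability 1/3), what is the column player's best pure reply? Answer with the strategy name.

X

If the column player plays X, the row player's expected payoff is (1/3)·(-3) + (1/3)·(-4) + (1/3)·(-1) = -8/3.
If the column player plays Y, the row player's expected payoff is (1/3)·11 + (1/3)·7 + (1/3)·(-3) = 5.
The column player minimizes the row player's payoff; the smallest is -8/3, so the best response is X.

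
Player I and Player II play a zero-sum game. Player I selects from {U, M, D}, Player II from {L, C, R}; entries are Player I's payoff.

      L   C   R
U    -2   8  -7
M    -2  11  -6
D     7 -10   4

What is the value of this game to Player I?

-16/31

Row minima: U → -7, M → -6, D → -10; maximin = -6.
Column maxima: L → 7, C → 11, R → 4; minimax = 4.
-6 ≠ 4, so there is no saddle point; optimal play is mixed.
L is strictly dominated by R (it gives Player I strictly more in every row), so Player II never plays it.
With L eliminated, U is strictly dominated by M (M gives Player I strictly more in every remaining column), so Player I never plays it.
On the remaining 2×2 (M, D vs C, R):
Let Player I play M with probability p. Expected payoff against C: 11p + (-10)(1−p) = 21p − 10; against R: (-6)p + 4(1−p) = −10p + 4.
Setting these equal: 21p − 10 = −10p + 4 ⇒ 31p = 14 ⇒ p = 14/31, and the value is (21)·(14/31) − 10 = -16/31.
For Player II: with q = P(C), equating M's and D's payoffs gives 17q − 6 = −14q + 4 ⇒ q = 10/31.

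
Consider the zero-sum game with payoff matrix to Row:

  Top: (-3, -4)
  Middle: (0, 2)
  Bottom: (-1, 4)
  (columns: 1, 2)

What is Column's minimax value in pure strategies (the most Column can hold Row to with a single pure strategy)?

0

Column maxima: 1 → 0, 2 → 4.
The smallest of these is 0.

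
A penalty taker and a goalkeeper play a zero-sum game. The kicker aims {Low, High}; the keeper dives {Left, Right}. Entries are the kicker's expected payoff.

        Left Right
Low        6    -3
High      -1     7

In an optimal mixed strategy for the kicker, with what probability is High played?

9/17

Row minima: Low → -3, High → -1; maximin = -1.
Column maxima: Left → 6, Right → 7; minimax = 6.
-1 ≠ 6, so there is no saddle point; optimal play is mixed.
Let the kicker play Low with probability p. Expected payoff against Left: 6p + (-1)(1−p) = 7p − 1; against Right: (-3)p + 7(1−p) = −10p + 7.
Setting these equal: 7p − 1 = −10p + 7 ⇒ 17p = 8 ⇒ p = 8/17, and the value is (7)·(8/17) − 1 = 39/17.
For the keeper: with q = P(Left), equating Low's and High's payoffs gives 9q − 3 = −8q + 7 ⇒ q = 10/17.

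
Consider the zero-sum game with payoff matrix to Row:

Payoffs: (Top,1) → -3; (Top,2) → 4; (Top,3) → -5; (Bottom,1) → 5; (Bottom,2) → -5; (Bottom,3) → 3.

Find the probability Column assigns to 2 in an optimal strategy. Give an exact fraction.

Row minima: Top → -5, Bottom → -5; maximin = -5.
Column maxima: 1 → 5, 2 → 4, 3 → 3; minimax = 3.
-5 ≠ 3, so there is no saddle point; optimal play is mixed.
1 is strictly dominated by 3 (it gives Row strictly more in every row), so Column never plays it.
On the remaining 2×2 (Top, Bottom vs 2, 3):
Let Row play Top with probability p. Expected payoff against 2: 4p + (-5)(1−p) = 9p − 5; against 3: (-5)p + 3(1−p) = −8p + 3.
Setting these equal: 9p − 5 = −8p + 3 ⇒ 17p = 8 ⇒ p = 8/17, and the value is (9)·(8/17) − 5 = -13/17.
For Column: with q = P(2), equating Top's and Bottom's payoffs gives 9q − 5 = −8q + 3 ⇒ q = 8/17.

8/17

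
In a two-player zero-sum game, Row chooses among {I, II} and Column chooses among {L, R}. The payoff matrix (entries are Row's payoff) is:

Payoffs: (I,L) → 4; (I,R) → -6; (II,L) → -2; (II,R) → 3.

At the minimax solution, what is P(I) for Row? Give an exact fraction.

1/3

Row minima: I → -6, II → -2; maximin = -2.
Column maxima: L → 4, R → 3; minimax = 3.
-2 ≠ 3, so there is no saddle point; optimal play is mixed.
Let Row play I with probability p. Expected payoff against L: 4p + (-2)(1−p) = 6p − 2; against R: (-6)p + 3(1−p) = −9p + 3.
Setting these equal: 6p − 2 = −9p + 3 ⇒ 15p = 5 ⇒ p = 1/3, and the value is (6)·(1/3) − 2 = 0.
For Column: with q = P(L), equating I's and II's payoffs gives 10q − 6 = −5q + 3 ⇒ q = 3/5.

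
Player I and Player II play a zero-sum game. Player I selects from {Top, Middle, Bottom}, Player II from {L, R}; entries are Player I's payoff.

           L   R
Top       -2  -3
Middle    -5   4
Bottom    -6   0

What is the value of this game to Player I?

-23/10

Row minima: Top → -3, Middle → -5, Bottom → -6; maximin = -3.
Column maxima: L → -2, R → 4; minimax = -2.
-3 ≠ -2, so there is no saddle point; optimal play is mixed.
Bottom is strictly dominated by Middle, so Player I never plays it.
On the remaining 2×2 (Top, Middle vs L, R):
Let Player I play Top with probability p. Expected payoff against L: (-2)p + (-5)(1−p) = 3p − 5; against R: (-3)p + 4(1−p) = −7p + 4.
Setting these equal: 3p − 5 = −7p + 4 ⇒ 10p = 9 ⇒ p = 9/10, and the value is (3)·(9/10) − 5 = -23/10.
For Player II: with q = P(L), equating Top's and Middle's payoffs gives q − 3 = −9q + 4 ⇒ q = 7/10.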